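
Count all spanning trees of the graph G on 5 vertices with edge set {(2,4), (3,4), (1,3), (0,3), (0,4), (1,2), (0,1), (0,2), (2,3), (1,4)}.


By Kirchhoff's matrix tree theorem, the number of spanning trees equals
the determinant of any cofactor of the Laplacian matrix L.
G has 5 vertices and 10 edges.
Computing the (4 x 4) cofactor determinant gives 125.

125


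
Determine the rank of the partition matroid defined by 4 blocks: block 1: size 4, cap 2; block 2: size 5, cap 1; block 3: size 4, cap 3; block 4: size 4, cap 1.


Rank of a partition matroid = sum of min(|Si|, ci) for each block.
= min(4,2) + min(5,1) + min(4,3) + min(4,1)
= 2 + 1 + 3 + 1
= 7.

7


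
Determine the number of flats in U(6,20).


Flats of U(6,20): every subset of size < 6 is a flat, plus E itself.
Count = (20 choose 0) + (20 choose 1) + (20 choose 2) + (20 choose 3) + (20 choose 4) + (20 choose 5) + 1
     = 1 + 20 + 190 + 1140 + 4845 + 15504 + 1
     = 21701.

21701


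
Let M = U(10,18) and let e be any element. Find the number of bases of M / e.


Contracting e from U(10,18) gives U(9,17).
Bases of U(9,17) = (17 choose 9) = 24310.

24310


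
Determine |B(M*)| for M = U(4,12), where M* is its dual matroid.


The dual of U(r,n) is U(n-r, n) = U(8,12).
Bases of U(8,12) are all (8)-element subsets.
|B(M*)| = (12 choose 8) = 495.

495


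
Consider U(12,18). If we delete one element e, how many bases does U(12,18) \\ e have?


Deleting e from U(12,18) gives U(12,17) since n > r.
Bases of U(12,17) = C(17,12) = 6188.

6188


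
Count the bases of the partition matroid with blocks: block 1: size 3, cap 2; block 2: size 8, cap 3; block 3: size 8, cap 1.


A basis picks exactly ci elements from block i.
Number of bases = product of C(|Si|, ci).
= C(3,2) * C(8,3) * C(8,1)
= 3 * 56 * 8
= 1344.

1344


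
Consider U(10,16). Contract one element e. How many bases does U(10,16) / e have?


Contracting e from U(10,16) gives U(9,15).
Bases of U(9,15) = (15 choose 9) = 5005.

5005


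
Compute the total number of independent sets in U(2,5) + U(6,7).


For a direct sum, |I(M1+M2)| = |I(M1)| * |I(M2)|.
|I(U(2,5))| = sum C(5,k) for k=0..2 = 16.
|I(U(6,7))| = sum C(7,k) for k=0..6 = 127.
Total = 16 * 127 = 2032.

2032


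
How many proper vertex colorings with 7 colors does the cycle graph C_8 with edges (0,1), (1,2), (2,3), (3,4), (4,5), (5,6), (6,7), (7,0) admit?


P(C_8, k) = (k-1)^8 + (-1)^8*(k-1).
P(7) = (6)^8 + 6
= 1679616 + 6 = 1679622.

1679622


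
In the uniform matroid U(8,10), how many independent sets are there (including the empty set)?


Independent sets of U(8,10) are all subsets of size <= 8.
Count = C(10,0) + C(10,1) + C(10,2) + C(10,3) + C(10,4) + C(10,5) + C(10,6) + C(10,7) + C(10,8)
     = 1 + 10 + 45 + 120 + 210 + 252 + 210 + 120 + 45
     = 1013.

1013


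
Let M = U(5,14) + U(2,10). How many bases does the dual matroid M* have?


(M1+M2)* = M1* + M2*.
M1* = U(9,14), bases: C(14,9) = 2002.
M2* = U(8,10), bases: C(10,8) = 45.
|B(M*)| = 2002 * 45 = 90090.

90090


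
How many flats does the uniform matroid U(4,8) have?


Flats of U(4,8): every subset of size < 4 is a flat, plus E itself.
Count = C(8,0) + C(8,1) + C(8,2) + C(8,3) + 1
     = 1 + 8 + 28 + 56 + 1
     = 94.

94


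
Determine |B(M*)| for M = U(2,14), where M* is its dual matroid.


The dual of U(r,n) is U(n-r, n) = U(12,14).
Bases of U(12,14) are all (12)-element subsets.
|B(M*)| = (14 choose 12) = 91.

91


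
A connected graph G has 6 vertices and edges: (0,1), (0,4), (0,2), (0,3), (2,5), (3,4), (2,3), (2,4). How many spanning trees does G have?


By Kirchhoff's matrix tree theorem, the number of spanning trees equals
the determinant of any cofactor of the Laplacian matrix L.
G has 6 vertices and 8 edges.
Computing the (5 x 5) cofactor determinant gives 16.

16


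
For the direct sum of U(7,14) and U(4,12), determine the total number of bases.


Bases of a direct sum M1 + M2: |B| = |B(M1)| * |B(M2)|.
|B(U(7,14))| = C(14,7) = 3432.
|B(U(4,12))| = C(12,4) = 495.
Total bases = 3432 * 495 = 1698840.

1698840


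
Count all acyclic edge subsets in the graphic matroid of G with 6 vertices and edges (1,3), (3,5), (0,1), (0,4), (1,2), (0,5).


An independent set in a graphic matroid is an acyclic edge subset.
G has 6 vertices and 6 edges.
Enumerate all 2^6 = 64 subsets, checking for acyclicity.
Total independent sets = 60.

60


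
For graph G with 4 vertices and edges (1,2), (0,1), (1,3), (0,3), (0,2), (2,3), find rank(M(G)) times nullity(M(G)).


r(M) = |V| - c = 4 - 1 = 3.
nullity = |E| - r(M) = 6 - 3 = 3.
Product = 3 * 3 = 9.

9


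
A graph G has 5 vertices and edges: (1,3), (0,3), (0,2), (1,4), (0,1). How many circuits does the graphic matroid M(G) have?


A circuit in a graphic matroid = edge set of a simple cycle.
G has 5 vertices and 5 edges.
Enumerating all minimal edge subsets forming cycles...
Total circuits found: 1.

1


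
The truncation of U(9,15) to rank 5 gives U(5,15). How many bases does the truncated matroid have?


Truncating U(9,15) to rank 5 gives U(5,15).
Bases of U(5,15) are all 5-element subsets of 15 elements.
Number of bases = C(15,5) = 15! / (5! * 10!) = 3003.

3003


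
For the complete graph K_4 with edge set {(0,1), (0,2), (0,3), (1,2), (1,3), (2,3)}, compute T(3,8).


T(K_4; x,y) = x^3 + 3x^2 + 4xy + 2x + y^3 + 3y^2 + 2y.
Substituting x=3, y=8:
= 27 + 27 + 96 + 6 + 512 + 192 + 16
= 876.

876


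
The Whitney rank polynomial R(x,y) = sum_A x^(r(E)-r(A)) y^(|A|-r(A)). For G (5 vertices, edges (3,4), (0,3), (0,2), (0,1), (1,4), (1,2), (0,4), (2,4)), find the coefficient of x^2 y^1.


R(x,y) = sum over A in 2^E of x^(r(E)-r(A)) * y^(|A|-r(A)).
G has 5 vertices, 8 edges. r(E) = 4.
Enumerate all 2^8 = 256 subsets.
Count subsets with r(E)-r(A)=2 and |A|-r(A)=1: 5.

5


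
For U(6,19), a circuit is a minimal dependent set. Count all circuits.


In U(6,19), circuits are the (7)-element subsets.
Any set of 7 elements is dependent, and removing any one element gives
an independent set of size 6, so it is a minimal dependent set.
Number of circuits = C(19,7) = 19! / (7! * 12!) = 50388.

50388


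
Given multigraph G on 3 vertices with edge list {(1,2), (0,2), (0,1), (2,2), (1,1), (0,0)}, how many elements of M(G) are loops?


In a graphic matroid, a loop is a self-loop edge (u,u) with rank 0.
Examining all 6 edges for self-loops...
Self-loops found: (2,2), (1,1), (0,0)
Number of loops = 3.

3


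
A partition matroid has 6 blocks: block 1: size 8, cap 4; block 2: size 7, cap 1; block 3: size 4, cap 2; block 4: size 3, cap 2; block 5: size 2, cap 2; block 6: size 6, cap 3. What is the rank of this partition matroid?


Rank of a partition matroid = sum of min(|Si|, ci) for each block.
= min(8,4) + min(7,1) + min(4,2) + min(3,2) + min(2,2) + min(6,3)
= 4 + 1 + 2 + 2 + 2 + 3
= 14.

14


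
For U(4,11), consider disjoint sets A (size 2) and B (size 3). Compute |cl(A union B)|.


|A union B| = 2 + 3 = 5 (disjoint).
In U(4,11), cl(S) = S if |S| < 4, else cl(S) = E.
Since 5 >= 4, cl(A union B) = E.
|cl(A union B)| = 11.

11


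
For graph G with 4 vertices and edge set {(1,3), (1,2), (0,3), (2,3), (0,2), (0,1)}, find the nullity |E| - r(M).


Cycle rank (nullity) = |E| - r(M) = |E| - (|V| - c).
|E| = 6, |V| = 4, c = 1.
Nullity = 6 - (4 - 1) = 6 - 3 = 3.

3


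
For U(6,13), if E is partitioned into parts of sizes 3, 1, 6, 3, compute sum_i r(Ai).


r(Ai) = min(|Ai|, 6) for each part.
Sum = min(3,6) + min(1,6) + min(6,6) + min(3,6)
    = 3 + 1 + 6 + 3
    = 13.

13


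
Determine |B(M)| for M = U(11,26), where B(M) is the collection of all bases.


Bases of U(11,26) are all 11-element subsets of the 26-element ground set.
Number of bases = C(26,11).
C(26,11) = 26! / (11! * 15!) = 7726160.

7726160


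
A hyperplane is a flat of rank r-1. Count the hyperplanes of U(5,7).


Hyperplanes of U(5,7) are flats of rank 4.
In a uniform matroid, these are exactly the (4)-element subsets.
Count = (7 choose 4) = 35.

35


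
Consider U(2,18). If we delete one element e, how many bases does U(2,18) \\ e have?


Deleting e from U(2,18) gives U(2,17) since n > r.
Bases of U(2,17) = C(17,2) = (17 * 16) / (1 * 2) = 136.

136


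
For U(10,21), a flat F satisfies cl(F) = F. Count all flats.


Flats of U(10,21): every subset of size < 10 is a flat, plus E itself.
Count = (21 choose 0) + (21 choose 1) + (21 choose 2) + (21 choose 3) + (21 choose 4) + (21 choose 5) + (21 choose 6) + (21 choose 7) + (21 choose 8) + (21 choose 9) + 1
     = 1 + 21 + 210 + 1330 + 5985 + 20349 + 54264 + 116280 + 203490 + 293930 + 1
     = 695861.

695861


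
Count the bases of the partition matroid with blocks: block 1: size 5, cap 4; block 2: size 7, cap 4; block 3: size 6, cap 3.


A basis picks exactly ci elements from block i.
Number of bases = product of C(|Si|, ci).
= C(5,4) * C(7,4) * C(6,3)
= 5 * 35 * 20
= 3500.

3500


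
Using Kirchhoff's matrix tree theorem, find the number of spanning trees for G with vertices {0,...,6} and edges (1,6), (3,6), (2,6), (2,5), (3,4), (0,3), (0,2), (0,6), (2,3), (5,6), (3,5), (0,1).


By Kirchhoff's matrix tree theorem, the number of spanning trees equals
the determinant of any cofactor of the Laplacian matrix L.
G has 7 vertices and 12 edges.
Computing the (6 x 6) cofactor determinant gives 185.

185


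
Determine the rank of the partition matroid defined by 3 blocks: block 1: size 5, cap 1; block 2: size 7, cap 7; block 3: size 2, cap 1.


Rank of a partition matroid = sum of min(|Si|, ci) for each block.
= min(5,1) + min(7,7) + min(2,1)
= 1 + 7 + 1
= 9.

9


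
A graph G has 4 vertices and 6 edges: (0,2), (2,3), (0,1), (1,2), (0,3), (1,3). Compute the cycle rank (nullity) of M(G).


Cycle rank (nullity) = |E| - r(M) = |E| - (|V| - c).
|E| = 6, |V| = 4, c = 1.
Nullity = 6 - (4 - 1) = 6 - 3 = 3.

3


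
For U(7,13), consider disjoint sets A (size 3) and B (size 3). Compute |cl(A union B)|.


|A union B| = 3 + 3 = 6 (disjoint).
In U(7,13), cl(S) = S if |S| < 7, else cl(S) = E.
Since 6 < 7, cl(A union B) = A union B.
|cl(A union B)| = 6.

6


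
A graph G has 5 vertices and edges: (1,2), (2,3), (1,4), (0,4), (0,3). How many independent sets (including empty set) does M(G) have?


An independent set in a graphic matroid is an acyclic edge subset.
G has 5 vertices and 5 edges.
Enumerate all 2^5 = 32 subsets, checking for acyclicity.
Total independent sets = 31.

31


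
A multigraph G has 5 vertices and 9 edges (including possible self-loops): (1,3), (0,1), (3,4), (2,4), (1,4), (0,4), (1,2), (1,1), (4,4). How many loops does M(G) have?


In a graphic matroid, a loop is a self-loop edge (u,u) with rank 0.
Examining all 9 edges for self-loops...
Self-loops found: (1,1), (4,4)
Number of loops = 2.

2


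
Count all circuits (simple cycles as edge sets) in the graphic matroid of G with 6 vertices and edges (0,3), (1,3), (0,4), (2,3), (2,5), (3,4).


A circuit in a graphic matroid = edge set of a simple cycle.
G has 6 vertices and 6 edges.
Enumerating all minimal edge subsets forming cycles...
Total circuits found: 1.

1


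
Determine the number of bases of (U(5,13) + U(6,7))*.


(M1+M2)* = M1* + M2*.
M1* = U(8,13), bases: C(13,8) = 1287.
M2* = U(1,7), bases: C(7,1) = 7.
|B(M*)| = 1287 * 7 = 9009.

9009


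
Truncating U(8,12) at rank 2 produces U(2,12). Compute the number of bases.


Truncating U(8,12) to rank 2 gives U(2,12).
Bases of U(2,12) are all 2-element subsets of 12 elements.
Number of bases = C(12,2) = (12 * 11) / (1 * 2) = 66.

66


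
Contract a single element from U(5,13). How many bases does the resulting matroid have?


Contracting e from U(5,13) gives U(4,12).
Bases of U(4,12) = C(12,4) = 12! / (4! * 8!) = 495.

495


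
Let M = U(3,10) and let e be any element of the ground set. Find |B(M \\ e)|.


Deleting e from U(3,10) gives U(3,9) since n > r.
Bases of U(3,9) = C(9,3) = (9 * 8 * 7) / (1 * 2 * 3) = 84.

84


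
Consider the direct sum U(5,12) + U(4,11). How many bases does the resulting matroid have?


Bases of a direct sum M1 + M2: |B| = |B(M1)| * |B(M2)|.
|B(U(5,12))| = C(12,5) = 792.
|B(U(4,11))| = C(11,4) = 330.
Total bases = 792 * 330 = 261360.

261360


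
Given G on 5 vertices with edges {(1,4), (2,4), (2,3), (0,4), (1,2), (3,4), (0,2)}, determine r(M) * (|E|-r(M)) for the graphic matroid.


r(M) = |V| - c = 5 - 1 = 4.
nullity = |E| - r(M) = 7 - 4 = 3.
Product = 4 * 3 = 12.

12


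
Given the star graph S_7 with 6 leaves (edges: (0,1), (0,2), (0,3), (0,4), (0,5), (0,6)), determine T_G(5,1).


A star on 7 vertices is a tree with 6 edges.
T(x,y) = x^(6) for any tree.
T(5,1) = 5^6 = 15625.

15625


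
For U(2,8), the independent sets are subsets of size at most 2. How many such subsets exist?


Independent sets of U(2,8) are all subsets of size <= 2.
Count = (8 choose 0) + (8 choose 1) + (8 choose 2)
     = 1 + 8 + 28
     = 37.

37


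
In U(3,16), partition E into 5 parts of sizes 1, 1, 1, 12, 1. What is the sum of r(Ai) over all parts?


r(Ai) = min(|Ai|, 3) for each part.
Sum = min(1,3) + min(1,3) + min(1,3) + min(12,3) + min(1,3)
    = 1 + 1 + 1 + 3 + 1
    = 7.

7


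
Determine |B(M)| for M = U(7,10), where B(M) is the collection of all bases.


Bases of U(7,10) are all 7-element subsets of the 10-element ground set.
Number of bases = C(10,7).
C(10,7) = 120.

120


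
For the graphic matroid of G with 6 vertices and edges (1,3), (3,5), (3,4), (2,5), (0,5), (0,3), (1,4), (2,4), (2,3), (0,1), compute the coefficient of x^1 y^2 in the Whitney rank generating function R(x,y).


R(x,y) = sum over A in 2^E of x^(r(E)-r(A)) * y^(|A|-r(A)).
G has 6 vertices, 10 edges. r(E) = 5.
Enumerate all 2^10 = 1024 subsets.
Count subsets with r(E)-r(A)=1 and |A|-r(A)=2: 40.

40


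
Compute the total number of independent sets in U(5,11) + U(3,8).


For a direct sum, |I(M1+M2)| = |I(M1)| * |I(M2)|.
|I(U(5,11))| = sum C(11,k) for k=0..5 = 1024.
|I(U(3,8))| = sum C(8,k) for k=0..3 = 93.
Total = 1024 * 93 = 95232.

95232


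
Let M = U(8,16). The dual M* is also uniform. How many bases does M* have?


The dual of U(r,n) is U(n-r, n) = U(8,16).
Bases of U(8,16) are all (8)-element subsets.
|B(M*)| = C(16,8) = 16! / (8! * 8!) = 12870.

12870


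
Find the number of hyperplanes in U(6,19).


Hyperplanes of U(6,19) are flats of rank 5.
In a uniform matroid, these are exactly the (5)-element subsets.
Count = C(19,5) = 19! / (5! * 14!) = 11628.

11628


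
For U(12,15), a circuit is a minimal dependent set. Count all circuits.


In U(12,15), circuits are the (13)-element subsets.
Any set of 13 elements is dependent, and removing any one element gives
an independent set of size 12, so it is a minimal dependent set.
Number of circuits = (15 choose 13) = 105.

105


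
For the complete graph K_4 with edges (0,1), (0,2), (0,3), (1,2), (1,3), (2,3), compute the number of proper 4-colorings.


P(K_4, k) = k(k-1)(k-2)...(k-3).
P(4) = (4) * (3) * (2) * (1) = 24.

24


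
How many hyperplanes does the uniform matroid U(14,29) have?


Hyperplanes of U(14,29) are flats of rank 13.
In a uniform matroid, these are exactly the (13)-element subsets.
Count = C(29,13) = 29! / (13! * 16!) = 67863915.

67863915


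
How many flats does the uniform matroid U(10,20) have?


Flats of U(10,20): every subset of size < 10 is a flat, plus E itself.
Count = (20 choose 0) + (20 choose 1) + (20 choose 2) + (20 choose 3) + (20 choose 4) + (20 choose 5) + (20 choose 6) + (20 choose 7) + (20 choose 8) + (20 choose 9) + 1
     = 1 + 20 + 190 + 1140 + 4845 + 15504 + 38760 + 77520 + 125970 + 167960 + 1
     = 431911.

431911


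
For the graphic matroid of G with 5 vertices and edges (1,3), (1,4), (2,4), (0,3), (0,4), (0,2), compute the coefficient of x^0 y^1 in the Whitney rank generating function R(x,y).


R(x,y) = sum over A in 2^E of x^(r(E)-r(A)) * y^(|A|-r(A)).
G has 5 vertices, 6 edges. r(E) = 4.
Enumerate all 2^6 = 64 subsets.
Count subsets with r(E)-r(A)=0 and |A|-r(A)=1: 6.

6


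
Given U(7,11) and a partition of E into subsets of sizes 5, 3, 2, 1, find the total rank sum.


r(Ai) = min(|Ai|, 7) for each part.
Sum = min(5,7) + min(3,7) + min(2,7) + min(1,7)
    = 5 + 3 + 2 + 1
    = 11.

11


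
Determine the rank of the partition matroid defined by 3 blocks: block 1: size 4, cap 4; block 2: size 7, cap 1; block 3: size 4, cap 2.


Rank of a partition matroid = sum of min(|Si|, ci) for each block.
= min(4,4) + min(7,1) + min(4,2)
= 4 + 1 + 2
= 7.

7


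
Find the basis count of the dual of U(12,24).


The dual of U(r,n) is U(n-r, n) = U(12,24).
Bases of U(12,24) are all (12)-element subsets.
|B(M*)| = (24 choose 12) = 2704156.

2704156


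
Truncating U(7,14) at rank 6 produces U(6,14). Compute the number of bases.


Truncating U(7,14) to rank 6 gives U(6,14).
Bases of U(6,14) are all 6-element subsets of 14 elements.
Number of bases = C(14,6) = 14! / (6! * 8!) = 3003.

3003


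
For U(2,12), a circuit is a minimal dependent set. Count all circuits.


In U(2,12), circuits are the (3)-element subsets.
Any set of 3 elements is dependent, and removing any one element gives
an independent set of size 2, so it is a minimal dependent set.
Number of circuits = C(12,3) = (12 * 11 * 10) / (1 * 2 * 3) = 220.

220


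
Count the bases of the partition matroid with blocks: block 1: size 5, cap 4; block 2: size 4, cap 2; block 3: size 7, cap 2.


A basis picks exactly ci elements from block i.
Number of bases = product of C(|Si|, ci).
= C(5,4) * C(4,2) * C(7,2)
= 5 * 6 * 21
= 630.

630


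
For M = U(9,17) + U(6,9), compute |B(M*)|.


(M1+M2)* = M1* + M2*.
M1* = U(8,17), bases: C(17,8) = 24310.
M2* = U(3,9), bases: C(9,3) = 84.
|B(M*)| = 24310 * 84 = 2042040.

2042040


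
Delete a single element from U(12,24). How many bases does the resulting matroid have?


Deleting e from U(12,24) gives U(12,23) since n > r.
Bases of U(12,23) = C(23,12) = 23! / (12! * 11!) = 1352078.

1352078


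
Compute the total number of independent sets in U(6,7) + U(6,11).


For a direct sum, |I(M1+M2)| = |I(M1)| * |I(M2)|.
|I(U(6,7))| = sum C(7,k) for k=0..6 = 127.
|I(U(6,11))| = sum C(11,k) for k=0..6 = 1486.
Total = 127 * 1486 = 188722.

188722


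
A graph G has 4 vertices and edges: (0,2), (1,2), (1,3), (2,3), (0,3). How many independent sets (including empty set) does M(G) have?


An independent set in a graphic matroid is an acyclic edge subset.
G has 4 vertices and 5 edges.
Enumerate all 2^5 = 32 subsets, checking for acyclicity.
Total independent sets = 24.

24


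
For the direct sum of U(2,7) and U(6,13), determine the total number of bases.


Bases of a direct sum M1 + M2: |B| = |B(M1)| * |B(M2)|.
|B(U(2,7))| = C(7,2) = 21.
|B(U(6,13))| = C(13,6) = 1716.
Total bases = 21 * 1716 = 36036.

36036


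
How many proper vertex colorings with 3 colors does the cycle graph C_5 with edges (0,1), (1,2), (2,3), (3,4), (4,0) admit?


P(C_5, k) = (k-1)^5 + (-1)^5*(k-1).
P(3) = (2)^5 - 2
= 32 - 2 = 30.

30


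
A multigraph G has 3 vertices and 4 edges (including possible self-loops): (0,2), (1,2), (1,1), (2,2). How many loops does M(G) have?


In a graphic matroid, a loop is a self-loop edge (u,u) with rank 0.
Examining all 4 edges for self-loops...
Self-loops found: (1,1), (2,2)
Number of loops = 2.

2


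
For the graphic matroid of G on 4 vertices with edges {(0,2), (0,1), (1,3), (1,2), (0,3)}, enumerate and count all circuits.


A circuit in a graphic matroid = edge set of a simple cycle.
G has 4 vertices and 5 edges.
Enumerating all minimal edge subsets forming cycles...
Total circuits found: 3.

3


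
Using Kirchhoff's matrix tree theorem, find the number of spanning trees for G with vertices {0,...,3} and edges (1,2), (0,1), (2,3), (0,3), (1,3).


By Kirchhoff's matrix tree theorem, the number of spanning trees equals
the determinant of any cofactor of the Laplacian matrix L.
G has 4 vertices and 5 edges.
Computing the (3 x 3) cofactor determinant gives 8.

8


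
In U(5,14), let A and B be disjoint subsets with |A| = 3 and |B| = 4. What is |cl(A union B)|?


|A union B| = 3 + 4 = 7 (disjoint).
In U(5,14), cl(S) = S if |S| < 5, else cl(S) = E.
Since 7 >= 5, cl(A union B) = E.
|cl(A union B)| = 14.

14


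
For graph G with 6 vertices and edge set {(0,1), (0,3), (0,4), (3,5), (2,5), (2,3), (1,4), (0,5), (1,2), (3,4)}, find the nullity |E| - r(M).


Cycle rank (nullity) = |E| - r(M) = |E| - (|V| - c).
|E| = 10, |V| = 6, c = 1.
Nullity = 10 - (6 - 1) = 10 - 5 = 5.

5


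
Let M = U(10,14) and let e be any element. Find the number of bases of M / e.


Contracting e from U(10,14) gives U(9,13).
Bases of U(9,13) = C(13,9) = 13! / (9! * 4!) = 715.

715


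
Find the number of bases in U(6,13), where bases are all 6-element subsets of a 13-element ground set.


Bases of U(6,13) are all 6-element subsets of the 13-element ground set.
Number of bases = C(13,6).
C(13,6) = 13! / (6! * 7!) = 1716.

1716


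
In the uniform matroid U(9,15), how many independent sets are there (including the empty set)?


Independent sets of U(9,15) are all subsets of size <= 9.
Count = (15 choose 0) + (15 choose 1) + (15 choose 2) + (15 choose 3) + (15 choose 4) + (15 choose 5) + (15 choose 6) + (15 choose 7) + (15 choose 8) + (15 choose 9)
     = 1 + 15 + 105 + 455 + 1365 + 3003 + 5005 + 6435 + 6435 + 5005
     = 27824.

27824


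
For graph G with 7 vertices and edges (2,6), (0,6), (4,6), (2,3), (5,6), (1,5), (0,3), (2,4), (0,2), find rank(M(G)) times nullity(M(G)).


r(M) = |V| - c = 7 - 1 = 6.
nullity = |E| - r(M) = 9 - 6 = 3.
Product = 6 * 3 = 18.

18


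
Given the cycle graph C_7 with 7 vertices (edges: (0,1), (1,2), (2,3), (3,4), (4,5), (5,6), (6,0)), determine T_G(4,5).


T(C_7; x,y) = x + x^2 + ... + x^(6) + y.
T(4,5) = 4^1 + 4^2 + 4^3 + 4^4 + 4^5 + 4^6 + 5
= 4 + 16 + 64 + 256 + 1024 + 4096 + 5
= 5465.

5465


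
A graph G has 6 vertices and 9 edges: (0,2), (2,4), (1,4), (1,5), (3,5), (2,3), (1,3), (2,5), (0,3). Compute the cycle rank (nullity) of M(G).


Cycle rank (nullity) = |E| - r(M) = |E| - (|V| - c).
|E| = 9, |V| = 6, c = 1.
Nullity = 9 - (6 - 1) = 9 - 5 = 4.

4


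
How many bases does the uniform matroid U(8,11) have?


Bases of U(8,11) are all 8-element subsets of the 11-element ground set.
Number of bases = C(11,8).
C(11,8) = 11! / (8! * 3!) = 165.

165


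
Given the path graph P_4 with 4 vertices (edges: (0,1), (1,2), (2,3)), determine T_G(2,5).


A path on 4 vertices is a tree with 3 edges.
T(x,y) = x^(3) for any tree.
T(2,5) = 2^3 = 8.

8


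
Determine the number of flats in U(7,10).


Flats of U(7,10): every subset of size < 7 is a flat, plus E itself.
Count = C(10,0) + C(10,1) + C(10,2) + C(10,3) + C(10,4) + C(10,5) + C(10,6) + 1
     = 1 + 10 + 45 + 120 + 210 + 252 + 210 + 1
     = 849.

849


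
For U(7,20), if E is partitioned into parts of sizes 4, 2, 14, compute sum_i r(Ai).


r(Ai) = min(|Ai|, 7) for each part.
Sum = min(4,7) + min(2,7) + min(14,7)
    = 4 + 2 + 7
    = 13.

13


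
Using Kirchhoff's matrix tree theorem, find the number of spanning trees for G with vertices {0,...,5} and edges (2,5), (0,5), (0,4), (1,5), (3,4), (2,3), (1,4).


By Kirchhoff's matrix tree theorem, the number of spanning trees equals
the determinant of any cofactor of the Laplacian matrix L.
G has 6 vertices and 7 edges.
Computing the (5 x 5) cofactor determinant gives 16.

16


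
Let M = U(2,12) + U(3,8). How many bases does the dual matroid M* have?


(M1+M2)* = M1* + M2*.
M1* = U(10,12), bases: C(12,10) = 66.
M2* = U(5,8), bases: C(8,5) = 56.
|B(M*)| = 66 * 56 = 3696.

3696


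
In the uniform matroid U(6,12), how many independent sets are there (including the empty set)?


Independent sets of U(6,12) are all subsets of size <= 6.
Count = C(12,0) + C(12,1) + C(12,2) + C(12,3) + C(12,4) + C(12,5) + C(12,6)
     = 1 + 12 + 66 + 220 + 495 + 792 + 924
     = 2510.

2510


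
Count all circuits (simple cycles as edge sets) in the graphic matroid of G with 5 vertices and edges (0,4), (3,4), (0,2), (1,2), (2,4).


A circuit in a graphic matroid = edge set of a simple cycle.
G has 5 vertices and 5 edges.
Enumerating all minimal edge subsets forming cycles...
Total circuits found: 1.

1


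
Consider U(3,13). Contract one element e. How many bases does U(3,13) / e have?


Contracting e from U(3,13) gives U(2,12).
Bases of U(2,12) = C(12,2) = 12! / (2! * 10!) = 66.

66


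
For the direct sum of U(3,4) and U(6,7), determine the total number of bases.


Bases of a direct sum M1 + M2: |B| = |B(M1)| * |B(M2)|.
|B(U(3,4))| = C(4,3) = 4.
|B(U(6,7))| = C(7,6) = 7.
Total bases = 4 * 7 = 28.

28


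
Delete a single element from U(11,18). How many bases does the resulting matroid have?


Deleting e from U(11,18) gives U(11,17) since n > r.
Bases of U(11,17) = (17 choose 11) = 12376.

12376


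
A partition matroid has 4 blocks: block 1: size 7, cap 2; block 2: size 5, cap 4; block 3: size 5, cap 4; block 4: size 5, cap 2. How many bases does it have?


A basis picks exactly ci elements from block i.
Number of bases = product of C(|Si|, ci).
= C(7,2) * C(5,4) * C(5,4) * C(5,2)
= 21 * 5 * 5 * 10
= 5250.

5250


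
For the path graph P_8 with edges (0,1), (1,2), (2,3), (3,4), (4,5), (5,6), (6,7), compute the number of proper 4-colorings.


P(P_8, k) = k * (k-1)^(7).
P(4) = 4 * 3^7 = 4 * 2187 = 8748.

8748


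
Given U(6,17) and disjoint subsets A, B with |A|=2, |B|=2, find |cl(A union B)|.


|A union B| = 2 + 2 = 4 (disjoint).
In U(6,17), cl(S) = S if |S| < 6, else cl(S) = E.
Since 4 < 6, cl(A union B) = A union B.
|cl(A union B)| = 4.

4


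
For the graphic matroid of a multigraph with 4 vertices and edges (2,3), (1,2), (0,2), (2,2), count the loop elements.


In a graphic matroid, a loop is a self-loop edge (u,u) with rank 0.
Examining all 4 edges for self-loops...
Self-loops found: (2,2)
Number of loops = 1.

1


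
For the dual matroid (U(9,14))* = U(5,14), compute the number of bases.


The dual of U(r,n) is U(n-r, n) = U(5,14).
Bases of U(5,14) are all (5)-element subsets.
|B(M*)| = C(14,5) = 2002.

2002


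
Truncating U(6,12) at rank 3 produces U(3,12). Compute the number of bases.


Truncating U(6,12) to rank 3 gives U(3,12).
Bases of U(3,12) are all 3-element subsets of 12 elements.
Number of bases = (12 choose 3) = 220.

220


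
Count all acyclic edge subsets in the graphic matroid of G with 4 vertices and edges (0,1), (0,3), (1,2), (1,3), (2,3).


An independent set in a graphic matroid is an acyclic edge subset.
G has 4 vertices and 5 edges.
Enumerate all 2^5 = 32 subsets, checking for acyclicity.
Total independent sets = 24.

24


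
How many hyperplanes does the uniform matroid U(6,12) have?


Hyperplanes of U(6,12) are flats of rank 5.
In a uniform matroid, these are exactly the (5)-element subsets.
Count = C(12,5) = 12! / (5! * 7!) = 792.

792


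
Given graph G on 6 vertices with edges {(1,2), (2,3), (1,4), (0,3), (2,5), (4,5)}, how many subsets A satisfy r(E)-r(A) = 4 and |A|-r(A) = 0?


R(x,y) = sum over A in 2^E of x^(r(E)-r(A)) * y^(|A|-r(A)).
G has 6 vertices, 6 edges. r(E) = 5.
Enumerate all 2^6 = 64 subsets.
Count subsets with r(E)-r(A)=4 and |A|-r(A)=0: 6.

6


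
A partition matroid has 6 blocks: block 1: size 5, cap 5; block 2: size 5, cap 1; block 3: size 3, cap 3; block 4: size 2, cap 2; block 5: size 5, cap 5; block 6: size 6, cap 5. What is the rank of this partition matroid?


Rank of a partition matroid = sum of min(|Si|, ci) for each block.
= min(5,5) + min(5,1) + min(3,3) + min(2,2) + min(5,5) + min(6,5)
= 5 + 1 + 3 + 2 + 5 + 5
= 21.

21


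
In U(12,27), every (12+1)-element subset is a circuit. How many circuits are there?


In U(12,27), circuits are the (13)-element subsets.
Any set of 13 elements is dependent, and removing any one element gives
an independent set of size 12, so it is a minimal dependent set.
Number of circuits = C(27,13) = 27! / (13! * 14!) = 20058300.

20058300


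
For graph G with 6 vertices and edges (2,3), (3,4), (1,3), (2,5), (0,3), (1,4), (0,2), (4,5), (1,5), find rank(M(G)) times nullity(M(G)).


r(M) = |V| - c = 6 - 1 = 5.
nullity = |E| - r(M) = 9 - 5 = 4.
Product = 5 * 4 = 20.

20


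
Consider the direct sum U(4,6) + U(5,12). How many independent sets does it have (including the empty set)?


For a direct sum, |I(M1+M2)| = |I(M1)| * |I(M2)|.
|I(U(4,6))| = sum C(6,k) for k=0..4 = 57.
|I(U(5,12))| = sum C(12,k) for k=0..5 = 1586.
Total = 57 * 1586 = 90402.

90402


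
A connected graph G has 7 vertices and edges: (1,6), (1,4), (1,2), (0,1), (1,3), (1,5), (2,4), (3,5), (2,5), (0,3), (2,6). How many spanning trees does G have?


By Kirchhoff's matrix tree theorem, the number of spanning trees equals
the determinant of any cofactor of the Laplacian matrix L.
G has 7 vertices and 11 edges.
Computing the (6 x 6) cofactor determinant gives 136.

136


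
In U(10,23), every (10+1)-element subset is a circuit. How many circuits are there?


In U(10,23), circuits are the (11)-element subsets.
Any set of 11 elements is dependent, and removing any one element gives
an independent set of size 10, so it is a minimal dependent set.
Number of circuits = C(23,11) = 1352078.

1352078


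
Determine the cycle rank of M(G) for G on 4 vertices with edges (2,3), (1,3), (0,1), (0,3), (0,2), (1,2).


Cycle rank (nullity) = |E| - r(M) = |E| - (|V| - c).
|E| = 6, |V| = 4, c = 1.
Nullity = 6 - (4 - 1) = 6 - 3 = 3.

3


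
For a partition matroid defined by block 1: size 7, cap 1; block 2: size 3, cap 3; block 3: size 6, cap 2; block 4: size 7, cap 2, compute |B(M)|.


A basis picks exactly ci elements from block i.
Number of bases = product of C(|Si|, ci).
= C(7,1) * C(3,3) * C(6,2) * C(7,2)
= 7 * 1 * 15 * 21
= 2205.

2205


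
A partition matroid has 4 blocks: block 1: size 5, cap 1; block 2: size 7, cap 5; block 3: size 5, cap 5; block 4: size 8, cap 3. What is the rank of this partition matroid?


Rank of a partition matroid = sum of min(|Si|, ci) for each block.
= min(5,1) + min(7,5) + min(5,5) + min(8,3)
= 1 + 5 + 5 + 3
= 14.

14


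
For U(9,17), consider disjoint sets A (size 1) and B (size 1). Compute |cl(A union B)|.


|A union B| = 1 + 1 = 2 (disjoint).
In U(9,17), cl(S) = S if |S| < 9, else cl(S) = E.
Since 2 < 9, cl(A union B) = A union B.
|cl(A union B)| = 2.

2


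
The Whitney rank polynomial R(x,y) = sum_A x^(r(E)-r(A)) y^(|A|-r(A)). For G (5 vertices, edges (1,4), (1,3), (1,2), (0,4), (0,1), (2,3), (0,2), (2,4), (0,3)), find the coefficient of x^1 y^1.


R(x,y) = sum over A in 2^E of x^(r(E)-r(A)) * y^(|A|-r(A)).
G has 5 vertices, 9 edges. r(E) = 4.
Enumerate all 2^9 = 512 subsets.
Count subsets with r(E)-r(A)=1 and |A|-r(A)=1: 51.

51


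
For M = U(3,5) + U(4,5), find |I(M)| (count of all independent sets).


For a direct sum, |I(M1+M2)| = |I(M1)| * |I(M2)|.
|I(U(3,5))| = sum C(5,k) for k=0..3 = 26.
|I(U(4,5))| = sum C(5,k) for k=0..4 = 31.
Total = 26 * 31 = 806.

806


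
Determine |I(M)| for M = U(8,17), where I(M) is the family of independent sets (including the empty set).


Independent sets of U(8,17) are all subsets of size <= 8.
Count = (17 choose 0) + (17 choose 1) + (17 choose 2) + (17 choose 3) + (17 choose 4) + (17 choose 5) + (17 choose 6) + (17 choose 7) + (17 choose 8)
     = 1 + 17 + 136 + 680 + 2380 + 6188 + 12376 + 19448 + 24310
     = 65536.

65536


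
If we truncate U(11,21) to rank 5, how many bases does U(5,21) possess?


Truncating U(11,21) to rank 5 gives U(5,21).
Bases of U(5,21) are all 5-element subsets of 21 elements.
Number of bases = C(21,5) = 21! / (5! * 16!) = 20349.

20349


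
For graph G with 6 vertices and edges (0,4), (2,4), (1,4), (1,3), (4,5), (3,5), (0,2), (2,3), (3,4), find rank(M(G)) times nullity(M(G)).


r(M) = |V| - c = 6 - 1 = 5.
nullity = |E| - r(M) = 9 - 5 = 4.
Product = 5 * 4 = 20.

20


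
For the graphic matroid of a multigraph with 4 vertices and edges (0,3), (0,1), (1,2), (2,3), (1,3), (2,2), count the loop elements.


In a graphic matroid, a loop is a self-loop edge (u,u) with rank 0.
Examining all 6 edges for self-loops...
Self-loops found: (2,2)
Number of loops = 1.

1


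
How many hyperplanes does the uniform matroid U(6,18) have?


Hyperplanes of U(6,18) are flats of rank 5.
In a uniform matroid, these are exactly the (5)-element subsets.
Count = (18 choose 5) = 8568.

8568


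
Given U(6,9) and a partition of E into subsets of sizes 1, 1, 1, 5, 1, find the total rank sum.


r(Ai) = min(|Ai|, 6) for each part.
Sum = min(1,6) + min(1,6) + min(1,6) + min(5,6) + min(1,6)
    = 1 + 1 + 1 + 5 + 1
    = 9.

9


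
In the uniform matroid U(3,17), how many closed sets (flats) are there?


Flats of U(3,17): every subset of size < 3 is a flat, plus E itself.
Count = (17 choose 0) + (17 choose 1) + (17 choose 2) + 1
     = 1 + 17 + 136 + 1
     = 155.

155


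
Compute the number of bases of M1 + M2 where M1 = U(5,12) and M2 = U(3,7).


Bases of a direct sum M1 + M2: |B| = |B(M1)| * |B(M2)|.
|B(U(5,12))| = C(12,5) = 792.
|B(U(3,7))| = C(7,3) = 35.
Total bases = 792 * 35 = 27720.

27720


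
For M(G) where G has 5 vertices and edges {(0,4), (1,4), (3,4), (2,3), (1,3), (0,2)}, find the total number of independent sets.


An independent set in a graphic matroid is an acyclic edge subset.
G has 5 vertices and 6 edges.
Enumerate all 2^6 = 64 subsets, checking for acyclicity.
Total independent sets = 52.

52


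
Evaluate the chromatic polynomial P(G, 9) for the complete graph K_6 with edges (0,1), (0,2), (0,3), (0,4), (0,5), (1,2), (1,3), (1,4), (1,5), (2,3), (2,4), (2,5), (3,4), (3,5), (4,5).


P(K_6, k) = k(k-1)(k-2)...(k-5).
P(9) = (9) * (8) * (7) * (6) * (5) * (4) = 60480.

60480


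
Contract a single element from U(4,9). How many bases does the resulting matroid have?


Contracting e from U(4,9) gives U(3,8).
Bases of U(3,8) = C(8,3) = 8! / (3! * 5!) = 56.

56


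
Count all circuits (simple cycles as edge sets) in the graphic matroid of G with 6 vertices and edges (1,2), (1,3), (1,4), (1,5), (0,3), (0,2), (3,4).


A circuit in a graphic matroid = edge set of a simple cycle.
G has 6 vertices and 7 edges.
Enumerating all minimal edge subsets forming cycles...
Total circuits found: 3.

3


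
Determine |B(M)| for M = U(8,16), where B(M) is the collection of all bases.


Bases of U(8,16) are all 8-element subsets of the 16-element ground set.
Number of bases = C(16,8).
(16 choose 8) = 12870.

12870


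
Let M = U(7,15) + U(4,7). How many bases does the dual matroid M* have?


(M1+M2)* = M1* + M2*.
M1* = U(8,15), bases: C(15,8) = 6435.
M2* = U(3,7), bases: C(7,3) = 35.
|B(M*)| = 6435 * 35 = 225225.

225225


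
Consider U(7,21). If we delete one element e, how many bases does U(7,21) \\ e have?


Deleting e from U(7,21) gives U(7,20) since n > r.
Bases of U(7,20) = C(20,7) = 77520.

77520


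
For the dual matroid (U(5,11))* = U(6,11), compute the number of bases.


The dual of U(r,n) is U(n-r, n) = U(6,11).
Bases of U(6,11) are all (6)-element subsets.
|B(M*)| = C(11,6) = 11! / (6! * 5!) = 462.

462


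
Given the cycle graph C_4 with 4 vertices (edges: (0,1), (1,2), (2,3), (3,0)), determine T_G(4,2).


T(C_4; x,y) = x + x^2 + ... + x^(3) + y.
T(4,2) = 4^1 + 4^2 + 4^3 + 2
= 4 + 16 + 64 + 2
= 86.

86


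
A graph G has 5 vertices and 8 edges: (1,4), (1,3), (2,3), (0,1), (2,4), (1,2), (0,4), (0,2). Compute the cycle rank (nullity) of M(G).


Cycle rank (nullity) = |E| - r(M) = |E| - (|V| - c).
|E| = 8, |V| = 5, c = 1.
Nullity = 8 - (5 - 1) = 8 - 4 = 4.

4


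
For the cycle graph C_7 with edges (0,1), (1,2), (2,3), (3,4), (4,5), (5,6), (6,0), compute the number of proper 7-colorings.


P(C_7, k) = (k-1)^7 + (-1)^7*(k-1).
P(7) = (6)^7 - 6
= 279936 - 6 = 279930.

279930


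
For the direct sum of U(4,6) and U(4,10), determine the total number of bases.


Bases of a direct sum M1 + M2: |B| = |B(M1)| * |B(M2)|.
|B(U(4,6))| = C(6,4) = 15.
|B(U(4,10))| = C(10,4) = 210.
Total bases = 15 * 210 = 3150.

3150


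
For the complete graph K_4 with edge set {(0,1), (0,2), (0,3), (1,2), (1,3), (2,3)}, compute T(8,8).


T(K_4; x,y) = x^3 + 3x^2 + 4xy + 2x + y^3 + 3y^2 + 2y.
Substituting x=8, y=8:
= 512 + 192 + 256 + 16 + 512 + 192 + 16
= 1696.

1696


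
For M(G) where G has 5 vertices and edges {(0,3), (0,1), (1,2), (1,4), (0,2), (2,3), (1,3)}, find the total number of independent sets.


An independent set in a graphic matroid is an acyclic edge subset.
G has 5 vertices and 7 edges.
Enumerate all 2^7 = 128 subsets, checking for acyclicity.
Total independent sets = 76.

76


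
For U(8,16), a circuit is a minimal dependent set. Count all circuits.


In U(8,16), circuits are the (9)-element subsets.
Any set of 9 elements is dependent, and removing any one element gives
an independent set of size 8, so it is a minimal dependent set.
Number of circuits = C(16,9) = 11440.

11440


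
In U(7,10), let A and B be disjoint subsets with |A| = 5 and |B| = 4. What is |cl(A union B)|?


|A union B| = 5 + 4 = 9 (disjoint).
In U(7,10), cl(S) = S if |S| < 7, else cl(S) = E.
Since 9 >= 7, cl(A union B) = E.
|cl(A union B)| = 10.

10


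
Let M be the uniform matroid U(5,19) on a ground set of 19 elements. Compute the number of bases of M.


Bases of U(5,19) are all 5-element subsets of the 19-element ground set.
Number of bases = C(19,5).
C(19,5) = 11628.

11628


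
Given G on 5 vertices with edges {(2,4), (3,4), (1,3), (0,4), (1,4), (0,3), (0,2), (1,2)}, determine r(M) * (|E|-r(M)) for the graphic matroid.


r(M) = |V| - c = 5 - 1 = 4.
nullity = |E| - r(M) = 8 - 4 = 4.
Product = 4 * 4 = 16.

16


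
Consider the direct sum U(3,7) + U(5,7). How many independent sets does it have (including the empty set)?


For a direct sum, |I(M1+M2)| = |I(M1)| * |I(M2)|.
|I(U(3,7))| = sum C(7,k) for k=0..3 = 64.
|I(U(5,7))| = sum C(7,k) for k=0..5 = 120.
Total = 64 * 120 = 7680.

7680


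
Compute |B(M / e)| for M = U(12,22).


Contracting e from U(12,22) gives U(11,21).
Bases of U(11,21) = (21 choose 11) = 352716.

352716


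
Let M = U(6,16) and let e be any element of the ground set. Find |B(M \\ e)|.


Deleting e from U(6,16) gives U(6,15) since n > r.
Bases of U(6,15) = C(15,6) = 15! / (6! * 9!) = 5005.

5005


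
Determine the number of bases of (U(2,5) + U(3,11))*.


(M1+M2)* = M1* + M2*.
M1* = U(3,5), bases: C(5,3) = 10.
M2* = U(8,11), bases: C(11,8) = 165.
|B(M*)| = 10 * 165 = 1650.

1650


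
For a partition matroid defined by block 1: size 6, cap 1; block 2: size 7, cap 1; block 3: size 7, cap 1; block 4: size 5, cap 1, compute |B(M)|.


A basis picks exactly ci elements from block i.
Number of bases = product of C(|Si|, ci).
= C(6,1) * C(7,1) * C(7,1) * C(5,1)
= 6 * 7 * 7 * 5
= 1470.

1470


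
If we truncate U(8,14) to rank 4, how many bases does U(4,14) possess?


Truncating U(8,14) to rank 4 gives U(4,14).
Bases of U(4,14) are all 4-element subsets of 14 elements.
Number of bases = C(14,4) = 14! / (4! * 10!) = 1001.

1001


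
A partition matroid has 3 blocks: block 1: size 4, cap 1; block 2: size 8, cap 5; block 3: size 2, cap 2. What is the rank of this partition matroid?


Rank of a partition matroid = sum of min(|Si|, ci) for each block.
= min(4,1) + min(8,5) + min(2,2)
= 1 + 5 + 2
= 8.

8


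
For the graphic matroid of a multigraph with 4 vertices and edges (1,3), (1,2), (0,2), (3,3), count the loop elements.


In a graphic matroid, a loop is a self-loop edge (u,u) with rank 0.
Examining all 4 edges for self-loops...
Self-loops found: (3,3)
Number of loops = 1.

1
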